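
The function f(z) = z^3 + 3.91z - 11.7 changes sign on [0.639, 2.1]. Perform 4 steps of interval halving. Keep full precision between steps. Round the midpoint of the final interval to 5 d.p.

1.68909

f(0.639000) = -8.940593, f(2.100000) = 5.772000 (opposite signs)
step 1: m = 1.369500, f(m) = -3.776716 < 0 → root in [1.369500, 2.100000]
step 2: m = 1.734750, f(m) = 0.303356 > 0 → root in [1.369500, 1.734750]
step 3: m = 1.552125, f(m) = -1.891979 < 0 → root in [1.552125, 1.734750]
step 4: m = 1.643438, f(m) = -0.835421 < 0 → root in [1.643438, 1.734750]
Midpoint of [1.643438, 1.734750] = 1.689094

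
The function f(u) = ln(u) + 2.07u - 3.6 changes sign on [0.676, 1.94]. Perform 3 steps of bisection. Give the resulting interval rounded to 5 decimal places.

[1.46600, 1.62400]

f(0.676000) = -2.592242, f(1.940000) = 1.078488 (opposite signs)
step 1: m = 1.308000, f(m) = -0.623941 < 0 → root in [1.308000, 1.940000]
step 2: m = 1.624000, f(m) = 0.246572 > 0 → root in [1.308000, 1.624000]
step 3: m = 1.466000, f(m) = -0.182842 < 0 → root in [1.466000, 1.624000]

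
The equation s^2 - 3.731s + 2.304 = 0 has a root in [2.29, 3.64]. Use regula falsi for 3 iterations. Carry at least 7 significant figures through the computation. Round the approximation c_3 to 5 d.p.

2.93672

f(2.290000) = -0.995890, f(3.640000) = 1.972760
step 1: c = 2.742883, f(c) = -0.406289 < 0 → new bracket [2.742883, 3.640000]
step 2: c = 2.896091, f(c) = -0.113973 < 0 → new bracket [2.896091, 3.640000]
step 3: c = 2.936722, f(c) = -0.028575 < 0 → new bracket [2.936722, 3.640000]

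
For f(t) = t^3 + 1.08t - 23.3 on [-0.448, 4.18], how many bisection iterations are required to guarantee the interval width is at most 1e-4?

Initial width b − a = 4.18 − -0.448 = 4.628000.
After n steps the width is (b−a)/2^n; need (b−a)/2^n ≤ 1e-4.
So n ≥ log₂(4.628000/1e-4) = log₂(46280.0000) ≈ 15.4981.
Hence n = 16.

16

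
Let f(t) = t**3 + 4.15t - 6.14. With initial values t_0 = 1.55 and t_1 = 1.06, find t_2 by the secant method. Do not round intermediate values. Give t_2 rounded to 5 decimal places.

f(t_0) = 4.016375, f(t_1) = -0.549984
t_2 = 1.060000 - (-0.549984)·(1.060000 - 1.550000)/(-0.549984 - (4.016375)) = 1.119017; f(t_2) = -0.094849

1.11902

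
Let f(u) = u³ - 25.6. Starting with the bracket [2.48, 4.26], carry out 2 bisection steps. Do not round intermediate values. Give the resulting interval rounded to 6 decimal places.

[2.925000, 3.370000]

f(2.480000) = -10.347008, f(4.260000) = 51.708776 (opposite signs)
step 1: m = 3.370000, f(m) = 12.672753 > 0 → root in [2.480000, 3.370000]
step 2: m = 2.925000, f(m) = -0.574797 < 0 → root in [2.925000, 3.370000]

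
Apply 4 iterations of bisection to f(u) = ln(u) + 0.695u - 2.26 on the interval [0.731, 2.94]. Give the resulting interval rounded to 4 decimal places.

f(0.731000) = -2.065297, f(2.940000) = 0.861710 (opposite signs)
step 1: m = 1.835500, f(m) = -0.377011 < 0 → root in [1.835500, 2.940000]
step 2: m = 2.387750, f(m) = 0.269838 > 0 → root in [1.835500, 2.387750]
step 3: m = 2.111625, f(m) = -0.044963 < 0 → root in [2.111625, 2.387750]
step 4: m = 2.249688, f(m) = 0.114324 > 0 → root in [2.111625, 2.249688]

[2.1116, 2.2497]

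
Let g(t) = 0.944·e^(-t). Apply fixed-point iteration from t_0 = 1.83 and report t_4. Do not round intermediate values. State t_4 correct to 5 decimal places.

0.62064

t_1 = g(1.830000) = 0.151430
t_2 = g(0.151430) = 0.811347
t_3 = g(0.811347) = 0.419381
t_4 = g(0.419381) = 0.620636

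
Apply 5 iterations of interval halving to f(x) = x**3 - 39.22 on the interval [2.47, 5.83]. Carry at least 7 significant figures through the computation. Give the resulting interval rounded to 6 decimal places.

f(2.470000) = -24.150777, f(5.830000) = 158.935287 (opposite signs)
step 1: m = 4.150000, f(m) = 32.253375 > 0 → root in [2.470000, 4.150000]
step 2: m = 3.310000, f(m) = -2.955309 < 0 → root in [3.310000, 4.150000]
step 3: m = 3.730000, f(m) = 12.675117 > 0 → root in [3.310000, 3.730000]
step 4: m = 3.520000, f(m) = 4.394208 > 0 → root in [3.310000, 3.520000]
step 5: m = 3.415000, f(m) = 0.606498 > 0 → root in [3.310000, 3.415000]

[3.310000, 3.415000]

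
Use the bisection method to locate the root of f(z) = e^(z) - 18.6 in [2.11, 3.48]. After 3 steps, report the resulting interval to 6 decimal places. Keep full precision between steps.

f(2.110000) = -10.351759, f(3.480000) = 13.859722 (opposite signs)
step 1: m = 2.795000, f(m) = -2.237371 < 0 → root in [2.795000, 3.480000]
step 2: m = 3.137500, f(m) = 4.446179 > 0 → root in [2.795000, 3.137500]
step 3: m = 2.966250, f(m) = 0.818962 > 0 → root in [2.795000, 2.966250]

[2.795000, 2.966250]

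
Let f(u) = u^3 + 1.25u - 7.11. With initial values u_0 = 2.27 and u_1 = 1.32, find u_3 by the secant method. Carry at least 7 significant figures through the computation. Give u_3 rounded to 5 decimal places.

f(u_0) = 7.424583, f(u_1) = -3.160032
u_2 = 1.320000 - (-3.160032)·(1.320000 - 2.270000)/(-3.160032 - (7.424583)) = 1.603622; f(u_2) = -0.981592
u_3 = 1.603622 - (-0.981592)·(1.603622 - 1.320000)/(-0.981592 - (-3.160032)) = 1.731420; f(u_3) = 0.244757

1.73142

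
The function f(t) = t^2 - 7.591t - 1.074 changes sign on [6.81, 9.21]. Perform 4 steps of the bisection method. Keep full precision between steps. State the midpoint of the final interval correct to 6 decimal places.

f(6.810000) = -6.392610, f(9.210000) = 13.836990 (opposite signs)
step 1: m = 8.010000, f(m) = 2.282190 > 0 → root in [6.810000, 8.010000]
step 2: m = 7.410000, f(m) = -2.415210 < 0 → root in [7.410000, 8.010000]
step 3: m = 7.710000, f(m) = -0.156510 < 0 → root in [7.710000, 8.010000]
step 4: m = 7.860000, f(m) = 1.040340 > 0 → root in [7.710000, 7.860000]
Midpoint of [7.710000, 7.860000] = 7.785000

7.785000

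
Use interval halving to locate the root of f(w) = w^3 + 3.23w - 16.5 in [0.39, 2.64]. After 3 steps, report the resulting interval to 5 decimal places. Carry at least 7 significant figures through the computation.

[2.07750, 2.35875]

f(0.390000) = -15.180981, f(2.640000) = 10.426944 (opposite signs)
step 1: m = 1.515000, f(m) = -8.129284 < 0 → root in [1.515000, 2.640000]
step 2: m = 2.077500, f(m) = -0.823172 < 0 → root in [2.077500, 2.640000]
step 3: m = 2.358750, f(m) = 4.242144 > 0 → root in [2.077500, 2.358750]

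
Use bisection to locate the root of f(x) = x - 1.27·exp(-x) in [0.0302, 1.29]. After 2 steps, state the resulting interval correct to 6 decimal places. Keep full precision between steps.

f(0.030200) = -1.202019, f(1.290000) = 0.940406 (opposite signs)
step 1: m = 0.660100, f(m) = 0.003764 > 0 → root in [0.030200, 0.660100]
step 2: m = 0.345150, f(m) = -0.554155 < 0 → root in [0.345150, 0.660100]

[0.345150, 0.660100]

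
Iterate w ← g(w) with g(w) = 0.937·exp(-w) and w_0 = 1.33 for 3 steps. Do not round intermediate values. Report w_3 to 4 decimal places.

0.4509

w_1 = g(1.330000) = 0.247815
w_2 = g(0.247815) = 0.731332
w_3 = g(0.731332) = 0.450947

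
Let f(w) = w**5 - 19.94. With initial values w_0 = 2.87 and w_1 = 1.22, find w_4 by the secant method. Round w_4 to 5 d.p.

1.56652

f(w_0) = 174.779517, f(w_1) = -17.237292
w_2 = 1.220000 - (-17.237292)·(1.220000 - 2.870000)/(-17.237292 - (174.779517)) = 1.368120; f(w_2) = -15.146851
w_3 = 1.368120 - (-15.146851)·(1.368120 - 1.220000)/(-15.146851 - (-17.237292)) = 2.441363; f(w_3) = 66.788504
w_4 = 2.441363 - (66.788504)·(2.441363 - 1.368120)/(66.788504 - (-15.146851)) = 1.566523; f(w_4) = -10.506248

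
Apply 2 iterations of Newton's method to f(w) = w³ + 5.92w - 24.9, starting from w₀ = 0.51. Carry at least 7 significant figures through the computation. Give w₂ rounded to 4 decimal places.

Newton update: w ← w − f(w)/f'(w).
f'(w) = 3w² + 5.92
w_0 = 0.510000: f = -21.748149, f' = 6.700300 → w_1 = 0.510000 - (-21.748149)/(6.700300) = 3.755847
w_1 = 3.755847: f = 50.316047, f' = 48.239161 → w_2 = 3.755847 - (50.316047)/(48.239161) = 2.712793

2.7128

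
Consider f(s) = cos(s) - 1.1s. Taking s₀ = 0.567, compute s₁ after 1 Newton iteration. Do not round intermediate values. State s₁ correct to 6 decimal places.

f'(s) = -sin(s) - 1.1
s_0 = 0.567000: f = 0.219816, f' = -1.637104 → s_1 = 0.567000 - (0.219816)/(-1.637104) = 0.701271

0.701271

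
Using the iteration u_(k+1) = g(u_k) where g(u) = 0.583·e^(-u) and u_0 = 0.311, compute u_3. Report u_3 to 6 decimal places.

0.398563

u_1 = g(0.311000) = 0.427172
u_2 = g(0.427172) = 0.380321
u_3 = g(0.380321) = 0.398563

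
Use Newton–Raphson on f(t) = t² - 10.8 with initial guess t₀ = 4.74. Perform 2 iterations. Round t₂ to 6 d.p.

3.293415

Newton update: t ← t − f(t)/f'(t).
f'(t) = 2t
t_0 = 4.740000: f = 11.667600, f' = 9.480000 → t_1 = 4.740000 - (11.667600)/(9.480000) = 3.509241
t_1 = 3.509241: f = 1.514769, f' = 7.018481 → t_2 = 3.509241 - (1.514769)/(7.018481) = 3.293415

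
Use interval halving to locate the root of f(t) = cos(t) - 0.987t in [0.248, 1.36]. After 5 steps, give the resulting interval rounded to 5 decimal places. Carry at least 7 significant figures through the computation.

f(0.248000) = 0.724629, f(1.360000) = -1.133081 (opposite signs)
step 1: m = 0.804000, f(m) = -0.099716 < 0 → root in [0.248000, 0.804000]
step 2: m = 0.526000, f(m) = 0.345660 > 0 → root in [0.526000, 0.804000]
step 3: m = 0.665000, f(m) = 0.130562 > 0 → root in [0.665000, 0.804000]
step 4: m = 0.734500, f(m) = 0.017214 > 0 → root in [0.734500, 0.804000]
step 5: m = 0.769250, f(m) = -0.040817 < 0 → root in [0.734500, 0.769250]

[0.73450, 0.76925]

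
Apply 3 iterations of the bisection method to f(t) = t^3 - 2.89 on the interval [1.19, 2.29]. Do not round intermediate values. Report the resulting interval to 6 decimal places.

[1.327500, 1.465000]

f(1.190000) = -1.204841, f(2.290000) = 9.118989 (opposite signs)
step 1: m = 1.740000, f(m) = 2.378024 > 0 → root in [1.190000, 1.740000]
step 2: m = 1.465000, f(m) = 0.254220 > 0 → root in [1.190000, 1.465000]
step 3: m = 1.327500, f(m) = -0.550605 < 0 → root in [1.327500, 1.465000]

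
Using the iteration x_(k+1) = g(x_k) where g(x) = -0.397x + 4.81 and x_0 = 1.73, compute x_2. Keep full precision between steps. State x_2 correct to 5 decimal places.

3.17309

x_1 = g(1.730000) = 4.123190
x_2 = g(4.123190) = 3.173094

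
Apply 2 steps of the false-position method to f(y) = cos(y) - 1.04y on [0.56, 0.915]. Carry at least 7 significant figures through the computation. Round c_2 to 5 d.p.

0.72151

False-position update: c = (a·f(b) − b·f(a))/(f(b) − f(a)); replace the endpoint whose sign matches f(c).
f(0.560000) = 0.264855, f(0.915000) = -0.341809
step 1: c = 0.714984, f(c) = 0.011520 > 0 → new bracket [0.714984, 0.915000]
step 2: c = 0.721506, f(c) = 0.000446 > 0 → new bracket [0.721506, 0.915000]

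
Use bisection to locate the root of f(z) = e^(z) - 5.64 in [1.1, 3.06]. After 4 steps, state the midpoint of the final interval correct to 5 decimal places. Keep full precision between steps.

1.77375

f(1.100000) = -2.635834, f(3.060000) = 15.687557 (opposite signs)
step 1: m = 2.080000, f(m) = 2.364469 > 0 → root in [1.100000, 2.080000]
step 2: m = 1.590000, f(m) = -0.736251 < 0 → root in [1.590000, 2.080000]
step 3: m = 1.835000, f(m) = 0.625134 > 0 → root in [1.590000, 1.835000]
step 4: m = 1.712500, f(m) = -0.097199 < 0 → root in [1.712500, 1.835000]
Midpoint of [1.712500, 1.835000] = 1.773750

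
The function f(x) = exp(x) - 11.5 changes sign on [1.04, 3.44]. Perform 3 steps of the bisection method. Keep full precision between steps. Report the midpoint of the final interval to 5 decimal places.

2.39000

f(1.040000) = -8.670783, f(3.440000) = 19.686958 (opposite signs)
step 1: m = 2.240000, f(m) = -2.106669 < 0 → root in [2.240000, 3.440000]
step 2: m = 2.840000, f(m) = 5.615766 > 0 → root in [2.240000, 2.840000]
step 3: m = 2.540000, f(m) = 1.179671 > 0 → root in [2.240000, 2.540000]
Midpoint of [2.240000, 2.540000] = 2.390000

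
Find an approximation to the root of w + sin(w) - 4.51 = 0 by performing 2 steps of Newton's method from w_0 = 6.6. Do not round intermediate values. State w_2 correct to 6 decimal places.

f'(w) = 1 + cos(w)
w_0 = 6.600000: f = 2.401541, f' = 1.950233 → w_1 = 6.600000 - (2.401541)/(1.950233) = 5.368587
w_1 = 5.368587: f = 0.066270, f' = 1.610109 → w_2 = 5.368587 - (0.066270)/(1.610109) = 5.327429

5.327429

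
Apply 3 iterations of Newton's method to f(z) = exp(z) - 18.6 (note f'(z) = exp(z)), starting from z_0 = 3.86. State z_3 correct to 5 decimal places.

z_0 = 3.860000: f = 28.865351, f' = 47.465351 → z_1 = 3.860000 - (28.865351)/(47.465351) = 3.251865
z_1 = 3.251865: f = 7.238478, f' = 25.838478 → z_2 = 3.251865 - (7.238478)/(25.838478) = 2.971721
z_2 = 2.971721: f = 0.925502, f' = 19.525502 → z_3 = 2.971721 - (0.925502)/(19.525502) = 2.924322

2.92432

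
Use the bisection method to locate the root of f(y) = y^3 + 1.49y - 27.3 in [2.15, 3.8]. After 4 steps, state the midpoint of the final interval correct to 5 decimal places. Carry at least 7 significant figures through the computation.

2.82031

f(2.150000) = -14.158125, f(3.800000) = 33.234000 (opposite signs)
step 1: m = 2.975000, f(m) = 3.463359 > 0 → root in [2.150000, 2.975000]
step 2: m = 2.562500, f(m) = -6.655459 < 0 → root in [2.562500, 2.975000]
step 3: m = 2.768750, f(m) = -1.949390 < 0 → root in [2.768750, 2.975000]
step 4: m = 2.871875, f(m) = 0.665360 > 0 → root in [2.768750, 2.871875]
Midpoint of [2.768750, 2.871875] = 2.820312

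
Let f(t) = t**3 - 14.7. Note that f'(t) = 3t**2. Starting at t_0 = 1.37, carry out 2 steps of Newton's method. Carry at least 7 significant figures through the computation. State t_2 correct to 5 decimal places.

t_0 = 1.370000: f = -12.128647, f' = 5.630700 → t_1 = 1.370000 - (-12.128647)/(5.630700) = 3.524021
t_1 = 3.524021: f = 29.063851, f' = 37.256176 → t_2 = 3.524021 - (29.063851)/(37.256176) = 2.743913

2.74391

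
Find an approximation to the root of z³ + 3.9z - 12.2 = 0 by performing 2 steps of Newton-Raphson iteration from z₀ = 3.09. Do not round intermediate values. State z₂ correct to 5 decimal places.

1.81521

f'(z) = 3z² + 3.9
z_0 = 3.090000: f = 29.354629, f' = 32.544300 → z_1 = 3.090000 - (29.354629)/(32.544300) = 2.188010
z_1 = 2.188010: f = 6.808094, f' = 18.262165 → z_2 = 2.188010 - (6.808094)/(18.262165) = 1.815212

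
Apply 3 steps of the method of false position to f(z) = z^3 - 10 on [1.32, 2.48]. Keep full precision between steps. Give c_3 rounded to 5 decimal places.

2.15159

f(1.320000) = -7.700032, f(2.480000) = 5.252992
step 1: c = 2.009572, f(c) = -1.884591 < 0 → new bracket [2.009572, 2.480000]
step 2: c = 2.133782, f(c) = -0.284831 < 0 → new bracket [2.133782, 2.480000]
step 3: c = 2.151590, f(c) = -0.039564 < 0 → new bracket [2.151590, 2.480000]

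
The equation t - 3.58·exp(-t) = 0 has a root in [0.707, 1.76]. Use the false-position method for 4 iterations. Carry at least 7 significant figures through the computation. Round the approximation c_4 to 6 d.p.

False-position update: c = (a·f(b) − b·f(a))/(f(b) − f(a)); replace the endpoint whose sign matches f(c).
f(0.707000) = -1.058374, f(1.760000) = 1.144079
step 1: c = 1.213012, f(c) = 0.148677 > 0 → new bracket [0.707000, 1.213012]
step 2: c = 1.150685, f(c) = 0.017901 > 0 → new bracket [0.707000, 1.150685]
step 3: c = 1.143305, f(c) = 0.002131 > 0 → new bracket [0.707000, 1.143305]
step 4: c = 1.142428, f(c) = 0.000253 > 0 → new bracket [0.707000, 1.142428]

1.142428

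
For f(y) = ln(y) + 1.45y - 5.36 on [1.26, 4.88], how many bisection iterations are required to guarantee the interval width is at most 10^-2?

Initial width b − a = 4.88 − 1.26 = 3.620000.
After n steps the width is (b−a)/2^n; need (b−a)/2^n ≤ 10^-2.
So n ≥ log₂(3.620000/10^-2) = log₂(362.0000) ≈ 8.4998.
Hence n = 9.

9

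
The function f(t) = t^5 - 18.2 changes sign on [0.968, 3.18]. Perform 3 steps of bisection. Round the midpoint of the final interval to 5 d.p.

f(0.968000) = -17.350082, f(3.180000) = 306.988815 (opposite signs)
step 1: m = 2.074000, f(m) = 20.174591 > 0 → root in [0.968000, 2.074000]
step 2: m = 1.521000, f(m) = -10.059594 < 0 → root in [1.521000, 2.074000]
step 3: m = 1.797500, f(m) = 0.564824 > 0 → root in [1.521000, 1.797500]
Midpoint of [1.521000, 1.797500] = 1.659250

1.65925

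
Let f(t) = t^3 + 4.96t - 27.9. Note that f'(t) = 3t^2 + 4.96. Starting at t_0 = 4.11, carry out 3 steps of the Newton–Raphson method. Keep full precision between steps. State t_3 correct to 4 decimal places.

Newton update: t ← t − f(t)/f'(t).
t_0 = 4.110000: f = 61.912131, f' = 55.636300 → t_1 = 4.110000 - (61.912131)/(55.636300) = 2.997199
t_1 = 2.997199: f = 13.890550, f' = 31.909605 → t_2 = 2.997199 - (13.890550)/(31.909605) = 2.561890
t_2 = 2.561890: f = 1.621367, f' = 24.649835 → t_3 = 2.561890 - (1.621367)/(24.649835) = 2.496114

2.4961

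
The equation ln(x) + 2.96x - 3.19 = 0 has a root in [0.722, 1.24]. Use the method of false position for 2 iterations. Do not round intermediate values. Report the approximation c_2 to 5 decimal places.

f(0.722000) = -1.378610, f(1.240000) = 0.695511
step 1: c = 1.066300, f(c) = 0.030443 > 0 → new bracket [0.722000, 1.066300]
step 2: c = 1.058861, f(c) = 0.001424 > 0 → new bracket [0.722000, 1.058861]

1.05886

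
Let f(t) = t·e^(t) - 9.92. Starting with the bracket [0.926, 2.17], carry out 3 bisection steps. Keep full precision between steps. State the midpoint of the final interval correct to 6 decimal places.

1.781250

f(0.926000) = -7.582414, f(2.170000) = 9.085476 (opposite signs)
step 1: m = 1.548000, f(m) = -2.641216 < 0 → root in [1.548000, 2.170000]
step 2: m = 1.859000, f(m) = 2.009791 > 0 → root in [1.548000, 1.859000]
step 3: m = 1.703500, f(m) = -0.562436 < 0 → root in [1.703500, 1.859000]
Midpoint of [1.703500, 1.859000] = 1.781250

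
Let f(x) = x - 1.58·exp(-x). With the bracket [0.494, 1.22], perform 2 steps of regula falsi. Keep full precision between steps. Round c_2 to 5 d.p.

0.74930

False-position update: c = (a·f(b) − b·f(a))/(f(b) − f(a)); replace the endpoint whose sign matches f(c).
f(0.494000) = -0.470086, f(1.220000) = 0.753536
step 1: c = 0.772911, f(c) = 0.043478 > 0 → new bracket [0.494000, 0.772911]
step 2: c = 0.749299, f(c) = 0.002437 > 0 → new bracket [0.494000, 0.749299]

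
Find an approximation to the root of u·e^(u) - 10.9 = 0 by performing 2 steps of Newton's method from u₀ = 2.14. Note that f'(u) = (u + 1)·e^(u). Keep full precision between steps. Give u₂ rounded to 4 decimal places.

u_0 = 2.140000: f = 7.288797, f' = 26.688234 → u_1 = 2.140000 - (7.288797)/(26.688234) = 1.866891
u_1 = 1.866891: f = 1.175342, f' = 18.543497 → u_2 = 1.866891 - (1.175342)/(18.543497) = 1.803508

1.8035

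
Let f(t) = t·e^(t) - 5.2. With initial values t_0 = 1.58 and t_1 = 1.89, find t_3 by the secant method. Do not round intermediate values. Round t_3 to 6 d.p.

f(t_0) = 2.470830, f(t_1) = 7.310607
t_2 = 1.890000 - (7.310607)·(1.890000 - 1.580000)/(7.310607 - (2.470830)) = 1.421737; f(t_2) = 0.692123
t_3 = 1.421737 - (0.692123)·(1.421737 - 1.890000)/(0.692123 - (7.310607)) = 1.372769; f(t_3) = 0.217305

1.372769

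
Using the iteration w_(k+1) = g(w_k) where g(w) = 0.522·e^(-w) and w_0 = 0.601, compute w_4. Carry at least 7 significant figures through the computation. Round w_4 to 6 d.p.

w_1 = g(0.601000) = 0.286193
w_2 = g(0.286193) = 0.392083
w_3 = g(0.392083) = 0.352688
w_4 = g(0.352688) = 0.366860

0.366860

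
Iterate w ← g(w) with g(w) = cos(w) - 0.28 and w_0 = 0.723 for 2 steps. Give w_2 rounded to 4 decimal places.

w_1 = g(0.723000) = 0.469824
w_2 = g(0.469824) = 0.611648

0.6116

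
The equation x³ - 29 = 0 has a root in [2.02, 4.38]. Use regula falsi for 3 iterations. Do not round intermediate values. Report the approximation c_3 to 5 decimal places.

f(2.020000) = -20.757592, f(4.380000) = 55.027672
step 1: c = 2.666404, f(c) = -10.042635 < 0 → new bracket [2.666404, 4.380000]
step 2: c = 2.930872, f(c) = -3.823771 < 0 → new bracket [2.930872, 4.380000]
step 3: c = 3.025027, f(c) = -1.318622 < 0 → new bracket [3.025027, 4.380000]

3.02503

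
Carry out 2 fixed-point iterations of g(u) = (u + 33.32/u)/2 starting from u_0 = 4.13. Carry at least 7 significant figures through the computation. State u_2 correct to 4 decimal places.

5.7811

u_1 = g(4.130000) = 6.098898
u_2 = g(6.098898) = 5.781090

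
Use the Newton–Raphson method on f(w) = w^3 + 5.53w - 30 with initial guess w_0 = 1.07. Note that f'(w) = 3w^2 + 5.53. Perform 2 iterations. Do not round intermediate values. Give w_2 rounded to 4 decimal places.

w_0 = 1.070000: f = -22.857857, f' = 8.964700 → w_1 = 1.070000 - (-22.857857)/(8.964700) = 3.619763
w_1 = 3.619763: f = 37.445884, f' = 44.838044 → w_2 = 3.619763 - (37.445884)/(44.838044) = 2.784626

2.7846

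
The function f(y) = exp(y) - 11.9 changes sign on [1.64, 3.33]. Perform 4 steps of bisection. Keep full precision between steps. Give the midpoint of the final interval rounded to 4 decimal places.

2.4322

f(1.640000) = -6.744830, f(3.330000) = 16.038342 (opposite signs)
step 1: m = 2.485000, f(m) = 0.101120 > 0 → root in [1.640000, 2.485000]
step 2: m = 2.062500, f(m) = -4.034391 < 0 → root in [2.062500, 2.485000]
step 3: m = 2.273750, f(m) = -2.184233 < 0 → root in [2.273750, 2.485000]
step 4: m = 2.379375, f(m) = -1.101848 < 0 → root in [2.379375, 2.485000]
Midpoint of [2.379375, 2.485000] = 2.432187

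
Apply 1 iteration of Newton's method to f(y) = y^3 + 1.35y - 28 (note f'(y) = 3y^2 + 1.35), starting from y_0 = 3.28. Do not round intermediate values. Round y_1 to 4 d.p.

2.9316

y_0 = 3.280000: f = 11.715552, f' = 33.625200 → y_1 = 3.280000 - (11.715552)/(33.625200) = 2.931584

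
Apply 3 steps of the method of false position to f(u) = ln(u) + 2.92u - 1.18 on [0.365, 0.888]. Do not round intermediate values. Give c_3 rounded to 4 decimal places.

0.5869

f(0.365000) = -1.122058, f(0.888000) = 1.294176
step 1: c = 0.607872, f(c) = 0.097196 > 0 → new bracket [0.365000, 0.607872]
step 2: c = 0.588511, f(c) = 0.008292 > 0 → new bracket [0.365000, 0.588511]
step 3: c = 0.586871, f(c) = 0.000714 > 0 → new bracket [0.365000, 0.586871]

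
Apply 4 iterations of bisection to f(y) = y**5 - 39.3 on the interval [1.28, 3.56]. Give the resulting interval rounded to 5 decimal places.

f(1.280000) = -35.864026, f(3.560000) = 532.507688 (opposite signs)
step 1: m = 2.420000, f(m) = 43.699759 > 0 → root in [1.280000, 2.420000]
step 2: m = 1.850000, f(m) = -17.630013 < 0 → root in [1.850000, 2.420000]
step 3: m = 2.135000, f(m) = 5.059781 > 0 → root in [1.850000, 2.135000]
step 4: m = 1.992500, f(m) = -7.895517 < 0 → root in [1.992500, 2.135000]

[1.99250, 2.13500]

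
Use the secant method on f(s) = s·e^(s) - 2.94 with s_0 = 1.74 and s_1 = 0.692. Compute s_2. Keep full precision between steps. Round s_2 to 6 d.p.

0.883344

f(s_0) = 6.973378, f(s_1) = -1.557587
s_2 = 0.692000 - (-1.557587)·(0.692000 - 1.740000)/(-1.557587 - (6.973378)) = 0.883344; f(s_2) = -0.803212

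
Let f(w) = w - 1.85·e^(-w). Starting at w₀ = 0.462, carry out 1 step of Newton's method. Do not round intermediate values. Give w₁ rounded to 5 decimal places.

0.78688

f'(w) = 1 + 1.85·e^(-w)
w_0 = 0.462000: f = -0.703541, f' = 2.165541 → w_1 = 0.462000 - (-0.703541)/(2.165541) = 0.786880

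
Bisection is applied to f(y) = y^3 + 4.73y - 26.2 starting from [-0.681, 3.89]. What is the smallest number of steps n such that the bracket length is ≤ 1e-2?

9

Initial width b − a = 3.89 − -0.681 = 4.571000.
After n steps the width is (b−a)/2^n; need (b−a)/2^n ≤ 1e-2.
So n ≥ log₂(4.571000/1e-2) = log₂(457.1000) ≈ 8.8364.
Hence n = 9.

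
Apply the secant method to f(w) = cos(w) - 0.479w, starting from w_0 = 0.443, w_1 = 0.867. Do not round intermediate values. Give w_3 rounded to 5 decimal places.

Secant update: w_(k+1) = w_k − f(w_k)·(w_k − w_(k-1))/(f(w_k) − f(w_(k-1))).
f(w_0) = 0.691273, f(w_1) = 0.231824
w_2 = 0.867000 - (0.231824)·(0.867000 - 0.443000)/(0.231824 - (0.691273)) = 1.080937; f(w_2) = -0.047267
w_3 = 1.080937 - (-0.047267)·(1.080937 - 0.867000)/(-0.047267 - (0.231824)) = 1.044704; f(w_3) = 0.001744

1.04470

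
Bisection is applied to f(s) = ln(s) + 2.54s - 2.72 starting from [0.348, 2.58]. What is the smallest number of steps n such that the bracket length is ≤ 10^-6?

Initial width b − a = 2.58 − 0.348 = 2.232000.
After n steps the width is (b−a)/2^n; need (b−a)/2^n ≤ 10^-6.
So n ≥ log₂(2.232000/10^-6) = log₂(2232000.0000) ≈ 21.0899.
Hence n = 22.

22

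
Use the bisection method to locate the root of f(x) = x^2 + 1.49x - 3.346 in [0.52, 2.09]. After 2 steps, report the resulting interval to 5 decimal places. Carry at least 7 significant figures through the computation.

f(0.520000) = -2.300800, f(2.090000) = 4.136200 (opposite signs)
step 1: m = 1.305000, f(m) = 0.301475 > 0 → root in [0.520000, 1.305000]
step 2: m = 0.912500, f(m) = -1.153719 < 0 → root in [0.912500, 1.305000]

[0.91250, 1.30500]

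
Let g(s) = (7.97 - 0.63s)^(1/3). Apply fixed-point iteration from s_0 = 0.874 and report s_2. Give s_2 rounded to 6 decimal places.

1.889065

s_1 = g(0.874000) = 1.950395
s_2 = g(1.950395) = 1.889065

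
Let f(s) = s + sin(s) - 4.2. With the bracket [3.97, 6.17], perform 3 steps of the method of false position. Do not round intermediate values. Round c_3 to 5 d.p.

f(3.970000) = -0.966856, f(6.170000) = 1.857056
step 1: c = 4.723240, f(c) = -0.476701 < 0 → new bracket [4.723240, 6.170000]
step 2: c = 5.018760, f(c) = -0.134674 < 0 → new bracket [5.018760, 6.170000]
step 3: c = 5.096603, f(c) = -0.030490 < 0 → new bracket [5.096603, 6.170000]

5.09660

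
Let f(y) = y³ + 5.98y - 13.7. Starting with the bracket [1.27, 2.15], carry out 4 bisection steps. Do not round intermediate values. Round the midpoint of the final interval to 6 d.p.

1.627500

f(1.270000) = -4.057017, f(2.150000) = 9.095375 (opposite signs)
step 1: m = 1.710000, f(m) = 1.526011 > 0 → root in [1.270000, 1.710000]
step 2: m = 1.490000, f(m) = -1.481851 < 0 → root in [1.490000, 1.710000]
step 3: m = 1.600000, f(m) = -0.036000 < 0 → root in [1.600000, 1.710000]
step 4: m = 1.655000, f(m) = 0.729986 > 0 → root in [1.600000, 1.655000]
Midpoint of [1.600000, 1.655000] = 1.627500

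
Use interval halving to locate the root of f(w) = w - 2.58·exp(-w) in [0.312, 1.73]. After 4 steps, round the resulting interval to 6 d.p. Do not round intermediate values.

f(0.312000) = -1.576512, f(1.730000) = 1.272606 (opposite signs)
step 1: m = 1.021000, f(m) = 0.091595 > 0 → root in [0.312000, 1.021000]
step 2: m = 0.666500, f(m) = -0.658337 < 0 → root in [0.666500, 1.021000]
step 3: m = 0.843750, f(m) = -0.265894 < 0 → root in [0.843750, 1.021000]
step 4: m = 0.932375, f(m) = -0.083159 < 0 → root in [0.932375, 1.021000]

[0.932375, 1.021000]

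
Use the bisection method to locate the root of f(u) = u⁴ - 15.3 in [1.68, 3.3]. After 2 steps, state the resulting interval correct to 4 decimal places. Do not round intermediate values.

f(1.680000) = -7.334058, f(3.300000) = 103.292100 (opposite signs)
step 1: m = 2.490000, f(m) = 23.141240 > 0 → root in [1.680000, 2.490000]
step 2: m = 2.085000, f(m) = 3.598365 > 0 → root in [1.680000, 2.085000]

[1.6800, 2.0850]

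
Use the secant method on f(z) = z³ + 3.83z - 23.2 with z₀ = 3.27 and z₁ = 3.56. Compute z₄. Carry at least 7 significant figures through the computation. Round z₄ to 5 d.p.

Secant update: z_(k+1) = z_k − f(z_k)·(z_k − z_(k-1))/(f(z_k) − f(z_(k-1))).
f(z_0) = 24.289883, f(z_1) = 35.552816
z_2 = 3.560000 - (35.552816)·(3.560000 - 3.270000)/(35.552816 - (24.289883)) = 2.644580; f(z_2) = 5.424408
z_3 = 2.644580 - (5.424408)·(2.644580 - 3.560000)/(5.424408 - (35.552816)) = 2.479765; f(z_3) = 1.546152
z_4 = 2.479765 - (1.546152)·(2.479765 - 2.644580)/(1.546152 - (5.424408)) = 2.414058; f(z_4) = 0.114184

2.41406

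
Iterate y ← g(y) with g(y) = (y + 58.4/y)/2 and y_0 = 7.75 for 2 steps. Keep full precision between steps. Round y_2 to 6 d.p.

7.641989

y_1 = g(7.750000) = 7.642742
y_2 = g(7.642742) = 7.641989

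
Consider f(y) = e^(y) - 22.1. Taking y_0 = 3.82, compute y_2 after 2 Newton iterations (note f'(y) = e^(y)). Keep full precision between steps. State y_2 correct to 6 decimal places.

3.115978

Newton update: y ← y − f(y)/f'(y).
y_0 = 3.820000: f = 23.504208, f' = 45.604208 → y_1 = 3.820000 - (23.504208)/(45.604208) = 3.304604
y_1 = 3.304604: f = 5.137764, f' = 27.237764 → y_2 = 3.304604 - (5.137764)/(27.237764) = 3.115978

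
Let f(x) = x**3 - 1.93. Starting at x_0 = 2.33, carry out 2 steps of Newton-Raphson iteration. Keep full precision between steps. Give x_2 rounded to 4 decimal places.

1.3447

f'(x) = 3x**2
x_0 = 2.330000: f = 10.719337, f' = 16.286700 → x_1 = 2.330000 - (10.719337)/(16.286700) = 1.671835
x_1 = 1.671835: f = 2.742832, f' = 8.385096 → x_2 = 1.671835 - (2.742832)/(8.385096) = 1.344727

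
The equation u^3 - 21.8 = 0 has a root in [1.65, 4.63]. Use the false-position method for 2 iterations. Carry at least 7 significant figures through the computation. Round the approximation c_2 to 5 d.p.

2.50284

f(1.650000) = -17.307875, f(4.630000) = 77.452847
step 1: c = 2.194292, f(c) = -11.234671 < 0 → new bracket [2.194292, 4.630000]
step 2: c = 2.502840, f(c) = -6.121691 < 0 → new bracket [2.502840, 4.630000]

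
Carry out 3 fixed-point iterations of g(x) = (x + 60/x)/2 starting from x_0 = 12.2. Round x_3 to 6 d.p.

7.746062

x_1 = g(12.200000) = 8.559016
x_2 = g(8.559016) = 7.784584
x_3 = g(7.784584) = 7.746062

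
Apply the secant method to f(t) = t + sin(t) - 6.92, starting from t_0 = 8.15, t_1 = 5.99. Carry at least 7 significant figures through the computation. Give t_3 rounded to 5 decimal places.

f(t_0) = 2.186506, f(t_1) = -1.219003
t_2 = 5.990000 - (-1.219003)·(5.990000 - 8.150000)/(-1.219003 - (2.186506)) = 6.763173; f(t_2) = 0.304941
t_3 = 6.763173 - (0.304941)·(6.763173 - 5.990000)/(0.304941 - (-1.219003)) = 6.608461; f(t_3) = 0.008031

6.60846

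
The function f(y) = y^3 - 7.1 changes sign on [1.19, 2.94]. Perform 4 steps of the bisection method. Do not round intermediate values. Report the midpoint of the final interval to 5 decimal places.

1.90094

f(1.190000) = -5.414841, f(2.940000) = 18.312184 (opposite signs)
step 1: m = 2.065000, f(m) = 1.705625 > 0 → root in [1.190000, 2.065000]
step 2: m = 1.627500, f(m) = -2.789149 < 0 → root in [1.627500, 2.065000]
step 3: m = 1.846250, f(m) = -0.806800 < 0 → root in [1.846250, 2.065000]
step 4: m = 1.955625, f(m) = 0.379227 > 0 → root in [1.846250, 1.955625]
Midpoint of [1.846250, 1.955625] = 1.900937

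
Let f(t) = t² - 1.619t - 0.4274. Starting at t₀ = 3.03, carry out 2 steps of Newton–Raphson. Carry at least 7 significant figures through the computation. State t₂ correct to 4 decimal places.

Newton update: t ← t − f(t)/f'(t).
f'(t) = 2t - 1.619
t_0 = 3.030000: f = 3.847930, f' = 4.441000 → t_1 = 3.030000 - (3.847930)/(4.441000) = 2.163544
t_1 = 2.163544: f = 0.750746, f' = 2.708088 → t_2 = 2.163544 - (0.750746)/(2.708088) = 1.886321

1.8863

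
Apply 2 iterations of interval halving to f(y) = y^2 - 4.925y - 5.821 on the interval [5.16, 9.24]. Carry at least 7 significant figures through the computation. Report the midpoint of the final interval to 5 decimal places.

5.67000

f(5.160000) = -4.608400, f(9.240000) = 34.049600 (opposite signs)
step 1: m = 7.200000, f(m) = 10.559000 > 0 → root in [5.160000, 7.200000]
step 2: m = 6.180000, f(m) = 1.934900 > 0 → root in [5.160000, 6.180000]
Midpoint of [5.160000, 6.180000] = 5.670000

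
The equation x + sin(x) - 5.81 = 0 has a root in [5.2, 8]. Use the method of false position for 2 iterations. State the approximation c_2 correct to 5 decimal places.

f(5.200000) = -1.493455, f(8.000000) = 3.179358
step 1: c = 6.094894, f(c) = 0.097714 > 0 → new bracket [5.200000, 6.094894]
step 2: c = 6.039939, f(c) = -0.010916 < 0 → new bracket [6.039939, 6.094894]

6.03994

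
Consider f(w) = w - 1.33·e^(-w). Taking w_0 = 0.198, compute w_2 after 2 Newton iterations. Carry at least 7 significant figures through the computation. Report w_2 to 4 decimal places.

f'(w) = 1 + 1.33·e^(-w)
w_0 = 0.198000: f = -0.893092, f' = 2.091092 → w_1 = 0.198000 - (-0.893092)/(2.091092) = 0.625094
w_1 = 0.625094: f = -0.086738, f' = 1.711831 → w_2 = 0.625094 - (-0.086738)/(1.711831) = 0.675763

0.6758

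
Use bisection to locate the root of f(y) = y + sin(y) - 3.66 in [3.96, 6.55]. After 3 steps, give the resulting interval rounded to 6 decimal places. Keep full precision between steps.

[4.607500, 4.931250]

f(3.960000) = -0.430058, f(6.550000) = 3.153660 (opposite signs)
step 1: m = 5.255000, f(m) = 0.738637 > 0 → root in [3.960000, 5.255000]
step 2: m = 4.607500, f(m) = -0.047004 < 0 → root in [4.607500, 5.255000]
step 3: m = 4.931250, f(m) = 0.295105 > 0 → root in [4.607500, 4.931250]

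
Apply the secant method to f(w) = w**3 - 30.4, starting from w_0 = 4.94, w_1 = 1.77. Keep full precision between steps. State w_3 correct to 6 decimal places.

3.610305

f(w_0) = 90.153784, f(w_1) = -24.854767
w_2 = 1.770000 - (-24.854767)·(1.770000 - 4.940000)/(-24.854767 - (90.153784)) = 2.455076; f(w_2) = -15.602277
w_3 = 2.455076 - (-15.602277)·(2.455076 - 1.770000)/(-15.602277 - (-24.854767)) = 3.610305; f(w_3) = 16.657824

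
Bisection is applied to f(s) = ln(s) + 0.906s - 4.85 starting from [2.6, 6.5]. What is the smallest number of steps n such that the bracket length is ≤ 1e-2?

Initial width b − a = 6.5 − 2.6 = 3.900000.
After n steps the width is (b−a)/2^n; need (b−a)/2^n ≤ 1e-2.
So n ≥ log₂(3.900000/1e-2) = log₂(390.0000) ≈ 8.6073.
Hence n = 9.

9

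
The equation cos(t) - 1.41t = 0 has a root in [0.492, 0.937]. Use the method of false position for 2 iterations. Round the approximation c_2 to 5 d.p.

0.58911

f(0.492000) = 0.187670, f(0.937000) = -0.728962
step 1: c = 0.583109, f(c) = 0.012572 > 0 → new bracket [0.583109, 0.937000]
step 2: c = 0.589108, f(c) = 0.000793 > 0 → new bracket [0.589108, 0.937000]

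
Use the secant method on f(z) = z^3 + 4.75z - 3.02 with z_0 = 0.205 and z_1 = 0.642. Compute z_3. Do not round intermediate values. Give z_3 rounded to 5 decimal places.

0.59201

f(z_0) = -2.037635, f(z_1) = 0.294109
z_2 = 0.642000 - (0.294109)·(0.642000 - 0.205000)/(0.294109 - (-2.037635)) = 0.586880; f(z_2) = -0.030182
z_3 = 0.586880 - (-0.030182)·(0.586880 - 0.642000)/(-0.030182 - (0.294109)) = 0.592010; f(z_3) = -0.000467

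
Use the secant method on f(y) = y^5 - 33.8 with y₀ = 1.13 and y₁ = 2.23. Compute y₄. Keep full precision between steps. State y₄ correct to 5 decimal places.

f(y_0) = -31.957565, f(y_1) = 21.347308
y_2 = 2.230000 - (21.347308)·(2.230000 - 1.130000)/(21.347308 - (-31.957565)) = 1.789477; f(y_2) = -15.450246
y_3 = 1.789477 - (-15.450246)·(1.789477 - 2.230000)/(-15.450246 - (21.347308)) = 1.974440; f(y_3) = -3.793206
y_4 = 1.974440 - (-3.793206)·(1.974440 - 1.789477)/(-3.793206 - (-15.450246)) = 2.034627; f(y_4) = 1.067758

2.03463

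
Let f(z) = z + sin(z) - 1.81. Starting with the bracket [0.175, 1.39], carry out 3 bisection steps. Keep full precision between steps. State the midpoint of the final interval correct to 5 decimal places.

1.01031

f(0.175000) = -1.460892, f(1.390000) = 0.563701 (opposite signs)
step 1: m = 0.782500, f(m) = -0.322445 < 0 → root in [0.782500, 1.390000]
step 2: m = 1.086250, f(m) = 0.161136 > 0 → root in [0.782500, 1.086250]
step 3: m = 0.934375, f(m) = -0.071397 < 0 → root in [0.934375, 1.086250]
Midpoint of [0.934375, 1.086250] = 1.010312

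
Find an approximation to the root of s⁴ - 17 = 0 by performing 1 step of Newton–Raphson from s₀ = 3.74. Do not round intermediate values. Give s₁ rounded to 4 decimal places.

f'(s) = 4s³
s_0 = 3.740000: f = 178.652954, f' = 209.254496 → s_1 = 3.740000 - (178.652954)/(209.254496) = 2.886241

2.8862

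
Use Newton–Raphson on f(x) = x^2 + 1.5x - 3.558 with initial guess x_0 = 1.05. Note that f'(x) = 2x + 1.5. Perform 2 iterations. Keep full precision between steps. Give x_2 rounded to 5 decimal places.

x_0 = 1.050000: f = -0.880500, f' = 3.600000 → x_1 = 1.050000 - (-0.880500)/(3.600000) = 1.294583
x_1 = 1.294583: f = 0.059821, f' = 4.089167 → x_2 = 1.294583 - (0.059821)/(4.089167) = 1.279954

1.27995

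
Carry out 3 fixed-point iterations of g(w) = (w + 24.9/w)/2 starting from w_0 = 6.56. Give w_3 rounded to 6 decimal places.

4.989991

w_1 = g(6.560000) = 5.177866
w_2 = g(5.177866) = 4.993398
w_3 = g(4.993398) = 4.989991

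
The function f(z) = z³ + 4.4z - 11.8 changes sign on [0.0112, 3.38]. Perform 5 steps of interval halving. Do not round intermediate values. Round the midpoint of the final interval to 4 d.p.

f(0.011200) = -11.750719, f(3.380000) = 41.686472 (opposite signs)
step 1: m = 1.695600, f(m) = 0.535591 > 0 → root in [0.011200, 1.695600]
step 2: m = 0.853400, f(m) = -7.423516 < 0 → root in [0.853400, 1.695600]
step 3: m = 1.274500, f(m) = -4.121966 < 0 → root in [1.274500, 1.695600]
step 4: m = 1.485050, f(m) = -1.990690 < 0 → root in [1.485050, 1.695600]
step 5: m = 1.590325, f(m) = -0.780426 < 0 → root in [1.590325, 1.695600]
Midpoint of [1.590325, 1.695600] = 1.642962

1.6430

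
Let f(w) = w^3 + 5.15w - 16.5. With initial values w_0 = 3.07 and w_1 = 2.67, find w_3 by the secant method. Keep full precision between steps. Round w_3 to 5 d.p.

1.94530

Secant update: w_(k+1) = w_k − f(w_k)·(w_k − w_(k-1))/(f(w_k) − f(w_(k-1))).
f(w_0) = 28.244943, f(w_1) = 16.284663
w_2 = 2.670000 - (16.284663)·(2.670000 - 3.070000)/(16.284663 - (28.244943)) = 2.125375; f(w_2) = 4.046469
w_3 = 2.125375 - (4.046469)·(2.125375 - 2.670000)/(4.046469 - (16.284663)) = 1.945299; f(w_3) = 0.879667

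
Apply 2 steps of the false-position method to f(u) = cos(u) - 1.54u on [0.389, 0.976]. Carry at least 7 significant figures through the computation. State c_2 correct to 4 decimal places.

0.5517

f(0.389000) = 0.326229, f(0.976000) = -0.942700
step 1: c = 0.539912, f(c) = 0.026290 > 0 → new bracket [0.539912, 0.976000]
step 2: c = 0.551743, f(c) = 0.001927 > 0 → new bracket [0.551743, 0.976000]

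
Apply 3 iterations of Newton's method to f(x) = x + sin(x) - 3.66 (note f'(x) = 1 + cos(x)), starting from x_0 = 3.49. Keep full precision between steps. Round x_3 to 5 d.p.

x_0 = 3.490000: f = -0.511401, f' = 0.060082 → x_1 = 3.490000 - (-0.511401)/(0.060082) = 12.001671
x_1 = 12.001671: f = 7.806508, f' = 1.844749 → x_2 = 12.001671 - (7.806508)/(1.844749) = 7.769926
x_2 = 7.769926: f = 5.106395, f' = 1.083957 → x_3 = 7.769926 - (5.106395)/(1.083957) = 3.059042

3.05904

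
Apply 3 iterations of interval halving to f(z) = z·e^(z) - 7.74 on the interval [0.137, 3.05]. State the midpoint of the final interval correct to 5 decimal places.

f(0.137000) = -7.582885, f(3.050000) = 56.661800 (opposite signs)
step 1: m = 1.593500, f(m) = 0.101521 > 0 → root in [0.137000, 1.593500]
step 2: m = 0.865250, f(m) = -5.684512 < 0 → root in [0.865250, 1.593500]
step 3: m = 1.229375, f(m) = -3.536654 < 0 → root in [1.229375, 1.593500]
Midpoint of [1.229375, 1.593500] = 1.411437

1.41144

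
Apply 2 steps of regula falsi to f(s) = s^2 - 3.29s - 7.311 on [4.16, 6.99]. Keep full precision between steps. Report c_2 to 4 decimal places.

False-position update: c = (a·f(b) − b·f(a))/(f(b) − f(a)); replace the endpoint whose sign matches f(c).
f(4.160000) = -3.691800, f(6.990000) = 18.552000
step 1: c = 4.629695, f(c) = -1.108623 < 0 → new bracket [4.629695, 6.990000]
step 2: c = 4.762788, f(c) = -0.296426 < 0 → new bracket [4.762788, 6.990000]

4.7628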